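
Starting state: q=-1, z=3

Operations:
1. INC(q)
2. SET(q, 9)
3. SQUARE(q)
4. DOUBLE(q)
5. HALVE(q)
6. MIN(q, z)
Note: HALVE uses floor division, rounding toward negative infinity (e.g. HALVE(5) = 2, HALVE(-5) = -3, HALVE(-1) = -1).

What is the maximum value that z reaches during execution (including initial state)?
3

Values of z at each step:
Initial: z = 3 ← maximum
After step 1: z = 3
After step 2: z = 3
After step 3: z = 3
After step 4: z = 3
After step 5: z = 3
After step 6: z = 3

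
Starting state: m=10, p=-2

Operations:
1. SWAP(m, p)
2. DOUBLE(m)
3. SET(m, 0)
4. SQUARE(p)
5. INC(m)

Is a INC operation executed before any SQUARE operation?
No

First INC: step 5
First SQUARE: step 4
Since 5 > 4, SQUARE comes first.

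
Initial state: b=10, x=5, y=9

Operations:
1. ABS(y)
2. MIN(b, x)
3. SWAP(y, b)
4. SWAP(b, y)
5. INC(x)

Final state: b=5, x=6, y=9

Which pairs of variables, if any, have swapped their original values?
None

Comparing initial and final values:
b: 10 → 5
y: 9 → 9
x: 5 → 6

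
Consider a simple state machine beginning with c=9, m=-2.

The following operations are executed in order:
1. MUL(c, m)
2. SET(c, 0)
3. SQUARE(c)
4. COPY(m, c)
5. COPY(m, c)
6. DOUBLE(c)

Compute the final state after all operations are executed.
{c: 0, m: 0}

Step-by-step execution:
Initial: c=9, m=-2
After step 1 (MUL(c, m)): c=-18, m=-2
After step 2 (SET(c, 0)): c=0, m=-2
After step 3 (SQUARE(c)): c=0, m=-2
After step 4 (COPY(m, c)): c=0, m=0
After step 5 (COPY(m, c)): c=0, m=0
After step 6 (DOUBLE(c)): c=0, m=0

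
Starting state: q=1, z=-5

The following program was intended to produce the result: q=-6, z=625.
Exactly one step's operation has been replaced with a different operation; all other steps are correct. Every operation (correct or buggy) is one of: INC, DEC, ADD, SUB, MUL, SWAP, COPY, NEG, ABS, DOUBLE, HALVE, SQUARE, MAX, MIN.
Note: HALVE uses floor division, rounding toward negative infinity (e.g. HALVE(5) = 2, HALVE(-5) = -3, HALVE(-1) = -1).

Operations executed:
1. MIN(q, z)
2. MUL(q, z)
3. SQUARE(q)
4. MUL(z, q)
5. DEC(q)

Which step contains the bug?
Step 4

Trace with buggy code:
Initial: q=1, z=-5
After step 1: q=-5, z=-5
After step 2: q=25, z=-5
After step 3: q=625, z=-5
After step 4: q=625, z=-3125
After step 5: q=624, z=-3125
Actual final q=624, z=-3125 ≠ expected q=-6, z=625.
Step 4 is the only position where a single-operation replacement can produce the expected result.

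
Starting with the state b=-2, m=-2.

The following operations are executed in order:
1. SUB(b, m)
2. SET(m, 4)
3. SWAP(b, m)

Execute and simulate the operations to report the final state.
{b: 4, m: 0}

Step-by-step execution:
Initial: b=-2, m=-2
After step 1 (SUB(b, m)): b=0, m=-2
After step 2 (SET(m, 4)): b=0, m=4
After step 3 (SWAP(b, m)): b=4, m=0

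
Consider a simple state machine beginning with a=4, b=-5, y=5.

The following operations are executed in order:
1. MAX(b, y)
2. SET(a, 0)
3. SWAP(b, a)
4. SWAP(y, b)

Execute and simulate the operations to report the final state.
{a: 5, b: 5, y: 0}

Step-by-step execution:
Initial: a=4, b=-5, y=5
After step 1 (MAX(b, y)): a=4, b=5, y=5
After step 2 (SET(a, 0)): a=0, b=5, y=5
After step 3 (SWAP(b, a)): a=5, b=0, y=5
After step 4 (SWAP(y, b)): a=5, b=5, y=0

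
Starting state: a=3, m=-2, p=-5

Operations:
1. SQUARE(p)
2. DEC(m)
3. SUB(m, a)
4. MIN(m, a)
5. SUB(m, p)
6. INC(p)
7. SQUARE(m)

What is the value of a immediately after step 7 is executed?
a = 3

Tracing a through execution:
Initial: a = 3
After step 1 (SQUARE(p)): a = 3
After step 2 (DEC(m)): a = 3
After step 3 (SUB(m, a)): a = 3
After step 4 (MIN(m, a)): a = 3
After step 5 (SUB(m, p)): a = 3
After step 6 (INC(p)): a = 3
After step 7 (SQUARE(m)): a = 3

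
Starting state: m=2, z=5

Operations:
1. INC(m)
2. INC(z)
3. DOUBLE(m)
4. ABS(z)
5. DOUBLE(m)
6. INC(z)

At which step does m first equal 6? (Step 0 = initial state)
Step 3

Tracing m:
Initial: m = 2
After step 1: m = 3
After step 2: m = 3
After step 3: m = 6 ← first occurrence
After step 4: m = 6
After step 5: m = 12
After step 6: m = 12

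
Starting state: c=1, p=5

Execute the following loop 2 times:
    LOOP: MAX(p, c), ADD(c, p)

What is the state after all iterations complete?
c=12, p=6

Iteration trace:
Start: c=1, p=5
After iteration 1: c=6, p=5
After iteration 2: c=12, p=6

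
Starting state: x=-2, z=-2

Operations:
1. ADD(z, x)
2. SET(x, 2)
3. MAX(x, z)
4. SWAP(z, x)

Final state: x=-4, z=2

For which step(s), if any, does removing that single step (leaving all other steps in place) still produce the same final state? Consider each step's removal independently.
Step(s) 3

Testing removal of each single step:
Without step 1: final = x=-2, z=2 (different)
Without step 2: final = x=-4, z=-2 (different)
Without step 3: final = x=-4, z=2 (same)
Without step 4: final = x=2, z=-4 (different)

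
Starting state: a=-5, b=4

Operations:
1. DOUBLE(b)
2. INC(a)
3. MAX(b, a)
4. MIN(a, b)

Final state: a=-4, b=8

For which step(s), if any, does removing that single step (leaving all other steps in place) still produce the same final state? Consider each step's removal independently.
Step(s) 3, 4

Testing removal of each single step:
Without step 1: final = a=-4, b=4 (different)
Without step 2: final = a=-5, b=8 (different)
Without step 3: final = a=-4, b=8 (same)
Without step 4: final = a=-4, b=8 (same)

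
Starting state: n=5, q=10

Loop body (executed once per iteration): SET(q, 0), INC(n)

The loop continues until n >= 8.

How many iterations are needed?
3

Tracing iterations:
Initial: n=5, q=10
After iteration 1: n=6, q=0
After iteration 2: n=7, q=0
After iteration 3: n=8, q=0
n >= 8 now holds, so the loop exits after 3 iterations.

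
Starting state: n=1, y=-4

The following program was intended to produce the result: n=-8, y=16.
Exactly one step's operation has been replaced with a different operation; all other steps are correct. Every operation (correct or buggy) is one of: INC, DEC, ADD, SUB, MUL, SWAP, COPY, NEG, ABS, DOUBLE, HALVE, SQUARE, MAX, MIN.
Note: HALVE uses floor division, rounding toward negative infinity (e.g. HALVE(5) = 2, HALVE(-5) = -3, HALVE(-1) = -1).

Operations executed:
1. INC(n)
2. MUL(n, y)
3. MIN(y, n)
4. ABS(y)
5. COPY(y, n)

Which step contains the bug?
Step 5

Trace with buggy code:
Initial: n=1, y=-4
After step 1: n=2, y=-4
After step 2: n=-8, y=-4
After step 3: n=-8, y=-8
After step 4: n=-8, y=8
After step 5: n=-8, y=-8
Actual final n=-8, y=-8 ≠ expected n=-8, y=16.
Step 5 is the only position where a single-operation replacement can produce the expected result.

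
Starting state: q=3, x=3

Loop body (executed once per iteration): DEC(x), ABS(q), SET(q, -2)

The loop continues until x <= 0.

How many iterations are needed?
3

Tracing iterations:
Initial: q=3, x=3
After iteration 1: q=-2, x=2
After iteration 2: q=-2, x=1
After iteration 3: q=-2, x=0
x <= 0 now holds, so the loop exits after 3 iterations.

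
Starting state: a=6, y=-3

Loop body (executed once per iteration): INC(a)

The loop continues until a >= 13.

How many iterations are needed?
7

Tracing iterations:
Initial: a=6, y=-3
After iteration 1: a=7, y=-3
After iteration 2: a=8, y=-3
After iteration 3: a=9, y=-3
After iteration 4: a=10, y=-3
After iteration 5: a=11, y=-3
After iteration 6: a=12, y=-3
After iteration 7: a=13, y=-3
a >= 13 now holds, so the loop exits after 7 iterations.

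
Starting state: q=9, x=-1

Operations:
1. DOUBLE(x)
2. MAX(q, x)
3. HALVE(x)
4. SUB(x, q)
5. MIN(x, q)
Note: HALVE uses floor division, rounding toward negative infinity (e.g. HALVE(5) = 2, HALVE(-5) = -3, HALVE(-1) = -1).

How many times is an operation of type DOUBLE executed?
1

Counting DOUBLE operations:
Step 1: DOUBLE(x) ← DOUBLE
Total: 1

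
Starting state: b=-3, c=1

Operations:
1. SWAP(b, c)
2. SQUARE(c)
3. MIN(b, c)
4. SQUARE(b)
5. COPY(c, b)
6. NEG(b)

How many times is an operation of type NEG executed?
1

Counting NEG operations:
Step 6: NEG(b) ← NEG
Total: 1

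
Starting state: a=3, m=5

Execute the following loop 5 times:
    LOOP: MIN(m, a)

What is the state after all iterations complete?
a=3, m=3

Iteration trace:
Start: a=3, m=5
After iteration 1: a=3, m=3
After iteration 2: a=3, m=3
After iteration 3: a=3, m=3
After iteration 4: a=3, m=3
After iteration 5: a=3, m=3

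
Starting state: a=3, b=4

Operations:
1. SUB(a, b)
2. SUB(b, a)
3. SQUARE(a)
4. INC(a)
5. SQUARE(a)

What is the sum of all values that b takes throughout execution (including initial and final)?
28

Values of b at each step:
Initial: b = 4
After step 1: b = 4
After step 2: b = 5
After step 3: b = 5
After step 4: b = 5
After step 5: b = 5
Sum = 4 + 4 + 5 + 5 + 5 + 5 = 28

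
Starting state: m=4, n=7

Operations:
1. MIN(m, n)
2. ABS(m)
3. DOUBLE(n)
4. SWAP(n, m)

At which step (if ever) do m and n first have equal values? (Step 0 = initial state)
Never

m and n never become equal during execution.

Comparing values at each step:
Initial: m=4, n=7
After step 1: m=4, n=7
After step 2: m=4, n=7
After step 3: m=4, n=14
After step 4: m=14, n=4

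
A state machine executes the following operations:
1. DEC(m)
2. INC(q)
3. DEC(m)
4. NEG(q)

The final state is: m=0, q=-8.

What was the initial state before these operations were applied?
m=2, q=7

Working backwards:
Final state: m=0, q=-8
Before step 4 (NEG(q)): m=0, q=8
Before step 3 (DEC(m)): m=1, q=8
Before step 2 (INC(q)): m=1, q=7
Before step 1 (DEC(m)): m=2, q=7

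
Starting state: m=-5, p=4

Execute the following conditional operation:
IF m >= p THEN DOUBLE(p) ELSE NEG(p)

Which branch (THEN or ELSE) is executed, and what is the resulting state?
Branch: ELSE, Final state: m=-5, p=-4

Evaluating condition: m >= p
m = -5, p = 4
Condition is False, so ELSE branch executes
After NEG(p): m=-5, p=-4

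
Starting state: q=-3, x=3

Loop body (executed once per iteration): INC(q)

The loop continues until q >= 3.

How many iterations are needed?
6

Tracing iterations:
Initial: q=-3, x=3
After iteration 1: q=-2, x=3
After iteration 2: q=-1, x=3
After iteration 3: q=0, x=3
After iteration 4: q=1, x=3
After iteration 5: q=2, x=3
After iteration 6: q=3, x=3
q >= 3 now holds, so the loop exits after 6 iterations.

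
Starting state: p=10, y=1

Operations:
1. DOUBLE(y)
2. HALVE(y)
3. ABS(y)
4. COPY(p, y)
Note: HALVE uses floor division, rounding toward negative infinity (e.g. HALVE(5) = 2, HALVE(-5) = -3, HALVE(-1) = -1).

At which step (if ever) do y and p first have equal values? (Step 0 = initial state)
Step 4

y and p first become equal after step 4.

Comparing values at each step:
Initial: y=1, p=10
After step 1: y=2, p=10
After step 2: y=1, p=10
After step 3: y=1, p=10
After step 4: y=1, p=1 ← equal!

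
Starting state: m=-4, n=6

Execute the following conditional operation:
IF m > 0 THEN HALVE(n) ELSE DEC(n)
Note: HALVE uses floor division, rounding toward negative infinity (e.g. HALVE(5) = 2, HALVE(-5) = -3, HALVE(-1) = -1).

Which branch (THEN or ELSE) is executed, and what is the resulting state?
Branch: ELSE, Final state: m=-4, n=5

Evaluating condition: m > 0
m = -4
Condition is False, so ELSE branch executes
After DEC(n): m=-4, n=5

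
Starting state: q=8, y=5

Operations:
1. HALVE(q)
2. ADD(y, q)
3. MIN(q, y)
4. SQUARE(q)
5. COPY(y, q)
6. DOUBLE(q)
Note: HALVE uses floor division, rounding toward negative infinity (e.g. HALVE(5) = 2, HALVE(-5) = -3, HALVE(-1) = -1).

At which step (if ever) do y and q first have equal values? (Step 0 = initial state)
Step 5

y and q first become equal after step 5.

Comparing values at each step:
Initial: y=5, q=8
After step 1: y=5, q=4
After step 2: y=9, q=4
After step 3: y=9, q=4
After step 4: y=9, q=16
After step 5: y=16, q=16 ← equal!
After step 6: y=16, q=32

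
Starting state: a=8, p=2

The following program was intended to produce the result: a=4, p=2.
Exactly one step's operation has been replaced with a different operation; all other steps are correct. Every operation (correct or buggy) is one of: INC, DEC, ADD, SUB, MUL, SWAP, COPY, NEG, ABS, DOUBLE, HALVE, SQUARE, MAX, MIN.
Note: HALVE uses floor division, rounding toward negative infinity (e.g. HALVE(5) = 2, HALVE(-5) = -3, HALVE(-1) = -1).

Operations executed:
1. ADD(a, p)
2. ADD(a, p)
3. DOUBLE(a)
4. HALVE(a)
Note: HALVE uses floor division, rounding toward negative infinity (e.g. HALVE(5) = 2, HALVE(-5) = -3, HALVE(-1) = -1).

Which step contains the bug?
Step 1

Trace with buggy code:
Initial: a=8, p=2
After step 1: a=10, p=2
After step 2: a=12, p=2
After step 3: a=24, p=2
After step 4: a=12, p=2
Actual final a=12, p=2 ≠ expected a=4, p=2.
Step 1 is the only position where a single-operation replacement can produce the expected result.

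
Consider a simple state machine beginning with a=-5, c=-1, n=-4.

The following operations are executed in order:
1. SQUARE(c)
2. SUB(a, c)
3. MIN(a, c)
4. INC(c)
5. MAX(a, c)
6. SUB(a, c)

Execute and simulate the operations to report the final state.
{a: 0, c: 2, n: -4}

Step-by-step execution:
Initial: a=-5, c=-1, n=-4
After step 1 (SQUARE(c)): a=-5, c=1, n=-4
After step 2 (SUB(a, c)): a=-6, c=1, n=-4
After step 3 (MIN(a, c)): a=-6, c=1, n=-4
After step 4 (INC(c)): a=-6, c=2, n=-4
After step 5 (MAX(a, c)): a=2, c=2, n=-4
After step 6 (SUB(a, c)): a=0, c=2, n=-4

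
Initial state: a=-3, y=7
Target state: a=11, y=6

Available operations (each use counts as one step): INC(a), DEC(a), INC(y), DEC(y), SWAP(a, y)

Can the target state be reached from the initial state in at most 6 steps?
No

The target state cannot be reached within 6 steps.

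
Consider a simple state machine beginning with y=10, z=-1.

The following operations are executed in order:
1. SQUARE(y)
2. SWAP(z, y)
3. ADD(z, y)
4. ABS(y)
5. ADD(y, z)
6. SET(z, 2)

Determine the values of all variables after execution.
{y: 100, z: 2}

Step-by-step execution:
Initial: y=10, z=-1
After step 1 (SQUARE(y)): y=100, z=-1
After step 2 (SWAP(z, y)): y=-1, z=100
After step 3 (ADD(z, y)): y=-1, z=99
After step 4 (ABS(y)): y=1, z=99
After step 5 (ADD(y, z)): y=100, z=99
After step 6 (SET(z, 2)): y=100, z=2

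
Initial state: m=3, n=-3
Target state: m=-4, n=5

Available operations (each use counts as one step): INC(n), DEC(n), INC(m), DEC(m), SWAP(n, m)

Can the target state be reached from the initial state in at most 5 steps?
Yes

Path (4 steps): DEC(n) → INC(m) → INC(m) → SWAP(n, m)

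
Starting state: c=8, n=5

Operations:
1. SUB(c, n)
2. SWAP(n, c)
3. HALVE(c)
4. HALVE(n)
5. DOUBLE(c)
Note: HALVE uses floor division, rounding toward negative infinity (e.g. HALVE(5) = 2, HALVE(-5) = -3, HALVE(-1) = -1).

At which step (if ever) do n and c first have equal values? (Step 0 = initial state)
Never

n and c never become equal during execution.

Comparing values at each step:
Initial: n=5, c=8
After step 1: n=5, c=3
After step 2: n=3, c=5
After step 3: n=3, c=2
After step 4: n=1, c=2
After step 5: n=1, c=4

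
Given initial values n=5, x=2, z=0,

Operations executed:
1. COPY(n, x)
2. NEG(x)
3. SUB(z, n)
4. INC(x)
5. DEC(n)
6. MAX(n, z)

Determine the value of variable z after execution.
z = -2

Tracing execution:
Step 1: COPY(n, x) → z = 0
Step 2: NEG(x) → z = 0
Step 3: SUB(z, n) → z = -2
Step 4: INC(x) → z = -2
Step 5: DEC(n) → z = -2
Step 6: MAX(n, z) → z = -2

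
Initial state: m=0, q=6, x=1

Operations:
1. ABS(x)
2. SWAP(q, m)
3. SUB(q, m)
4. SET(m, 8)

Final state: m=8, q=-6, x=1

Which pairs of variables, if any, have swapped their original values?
None

Comparing initial and final values:
x: 1 → 1
m: 0 → 8
q: 6 → -6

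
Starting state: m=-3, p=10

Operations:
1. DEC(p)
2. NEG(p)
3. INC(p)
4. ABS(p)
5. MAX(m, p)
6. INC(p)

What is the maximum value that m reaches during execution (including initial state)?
8

Values of m at each step:
Initial: m = -3
After step 1: m = -3
After step 2: m = -3
After step 3: m = -3
After step 4: m = -3
After step 5: m = 8 ← maximum
After step 6: m = 8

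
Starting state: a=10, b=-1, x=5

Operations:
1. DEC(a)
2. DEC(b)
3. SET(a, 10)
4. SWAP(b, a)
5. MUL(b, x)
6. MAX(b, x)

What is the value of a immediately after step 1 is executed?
a = 9

Tracing a through execution:
Initial: a = 10
After step 1 (DEC(a)): a = 9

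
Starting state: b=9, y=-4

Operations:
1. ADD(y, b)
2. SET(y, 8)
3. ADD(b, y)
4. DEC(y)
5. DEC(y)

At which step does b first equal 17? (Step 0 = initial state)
Step 3

Tracing b:
Initial: b = 9
After step 1: b = 9
After step 2: b = 9
After step 3: b = 17 ← first occurrence
After step 4: b = 17
After step 5: b = 17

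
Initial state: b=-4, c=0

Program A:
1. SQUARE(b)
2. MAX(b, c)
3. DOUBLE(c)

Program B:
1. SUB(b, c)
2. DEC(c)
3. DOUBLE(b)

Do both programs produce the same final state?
No

Program A final state: b=16, c=0
Program B final state: b=-8, c=-1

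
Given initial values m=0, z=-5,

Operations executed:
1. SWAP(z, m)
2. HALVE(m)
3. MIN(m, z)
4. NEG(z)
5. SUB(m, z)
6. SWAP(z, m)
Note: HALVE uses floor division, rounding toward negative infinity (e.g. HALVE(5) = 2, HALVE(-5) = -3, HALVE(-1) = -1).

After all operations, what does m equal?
m = 0

Tracing execution:
Step 1: SWAP(z, m) → m = -5
Step 2: HALVE(m) → m = -3
Step 3: MIN(m, z) → m = -3
Step 4: NEG(z) → m = -3
Step 5: SUB(m, z) → m = -3
Step 6: SWAP(z, m) → m = 0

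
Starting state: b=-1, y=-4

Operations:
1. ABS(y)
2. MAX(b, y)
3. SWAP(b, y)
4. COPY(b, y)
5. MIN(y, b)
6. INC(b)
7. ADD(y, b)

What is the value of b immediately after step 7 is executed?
b = 5

Tracing b through execution:
Initial: b = -1
After step 1 (ABS(y)): b = -1
After step 2 (MAX(b, y)): b = 4
After step 3 (SWAP(b, y)): b = 4
After step 4 (COPY(b, y)): b = 4
After step 5 (MIN(y, b)): b = 4
After step 6 (INC(b)): b = 5
After step 7 (ADD(y, b)): b = 5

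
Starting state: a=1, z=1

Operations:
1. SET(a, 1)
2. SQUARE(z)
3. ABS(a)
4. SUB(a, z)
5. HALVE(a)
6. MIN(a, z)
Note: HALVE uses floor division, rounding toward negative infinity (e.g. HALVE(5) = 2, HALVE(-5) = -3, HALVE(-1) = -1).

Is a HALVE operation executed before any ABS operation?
No

First HALVE: step 5
First ABS: step 3
Since 5 > 3, ABS comes first.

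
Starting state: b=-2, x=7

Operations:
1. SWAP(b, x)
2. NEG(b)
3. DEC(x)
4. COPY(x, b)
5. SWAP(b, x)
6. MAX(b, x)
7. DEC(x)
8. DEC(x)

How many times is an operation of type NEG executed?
1

Counting NEG operations:
Step 2: NEG(b) ← NEG
Total: 1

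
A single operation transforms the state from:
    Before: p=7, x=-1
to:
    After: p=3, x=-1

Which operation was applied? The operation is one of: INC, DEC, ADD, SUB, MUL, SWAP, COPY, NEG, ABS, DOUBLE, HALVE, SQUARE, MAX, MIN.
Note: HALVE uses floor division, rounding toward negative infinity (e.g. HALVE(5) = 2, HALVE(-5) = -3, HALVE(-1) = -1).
HALVE(p)

Analyzing the change:
Before: p=7, x=-1
After: p=3, x=-1
Variable p changed from 7 to 3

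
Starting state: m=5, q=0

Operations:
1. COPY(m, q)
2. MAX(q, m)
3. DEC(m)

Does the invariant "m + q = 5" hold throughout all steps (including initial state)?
No, violated after step 1

The invariant is violated after step 1.

State at each step:
Initial: m=5, q=0
After step 1: m=0, q=0
After step 2: m=0, q=0
After step 3: m=-1, q=0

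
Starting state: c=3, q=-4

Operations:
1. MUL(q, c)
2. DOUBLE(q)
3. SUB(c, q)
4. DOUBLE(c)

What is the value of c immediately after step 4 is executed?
c = 54

Tracing c through execution:
Initial: c = 3
After step 1 (MUL(q, c)): c = 3
After step 2 (DOUBLE(q)): c = 3
After step 3 (SUB(c, q)): c = 27
After step 4 (DOUBLE(c)): c = 54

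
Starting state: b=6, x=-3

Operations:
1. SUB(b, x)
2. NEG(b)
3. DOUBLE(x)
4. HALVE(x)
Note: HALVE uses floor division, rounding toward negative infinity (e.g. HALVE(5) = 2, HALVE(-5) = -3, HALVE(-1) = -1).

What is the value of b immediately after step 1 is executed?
b = 9

Tracing b through execution:
Initial: b = 6
After step 1 (SUB(b, x)): b = 9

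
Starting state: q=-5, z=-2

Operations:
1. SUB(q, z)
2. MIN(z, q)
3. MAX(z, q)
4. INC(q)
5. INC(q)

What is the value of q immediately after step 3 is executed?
q = -3

Tracing q through execution:
Initial: q = -5
After step 1 (SUB(q, z)): q = -3
After step 2 (MIN(z, q)): q = -3
After step 3 (MAX(z, q)): q = -3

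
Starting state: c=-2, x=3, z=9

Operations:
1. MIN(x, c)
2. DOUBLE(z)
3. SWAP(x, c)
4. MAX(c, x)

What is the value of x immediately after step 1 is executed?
x = -2

Tracing x through execution:
Initial: x = 3
After step 1 (MIN(x, c)): x = -2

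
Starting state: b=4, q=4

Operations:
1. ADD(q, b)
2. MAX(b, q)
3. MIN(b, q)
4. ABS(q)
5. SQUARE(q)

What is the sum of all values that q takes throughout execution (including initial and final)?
100

Values of q at each step:
Initial: q = 4
After step 1: q = 8
After step 2: q = 8
After step 3: q = 8
After step 4: q = 8
After step 5: q = 64
Sum = 4 + 8 + 8 + 8 + 8 + 64 = 100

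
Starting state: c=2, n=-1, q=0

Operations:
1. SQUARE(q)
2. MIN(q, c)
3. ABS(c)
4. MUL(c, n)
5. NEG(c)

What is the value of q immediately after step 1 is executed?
q = 0

Tracing q through execution:
Initial: q = 0
After step 1 (SQUARE(q)): q = 0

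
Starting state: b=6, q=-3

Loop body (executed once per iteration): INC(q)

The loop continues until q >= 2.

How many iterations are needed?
5

Tracing iterations:
Initial: b=6, q=-3
After iteration 1: b=6, q=-2
After iteration 2: b=6, q=-1
After iteration 3: b=6, q=0
After iteration 4: b=6, q=1
After iteration 5: b=6, q=2
q >= 2 now holds, so the loop exits after 5 iterations.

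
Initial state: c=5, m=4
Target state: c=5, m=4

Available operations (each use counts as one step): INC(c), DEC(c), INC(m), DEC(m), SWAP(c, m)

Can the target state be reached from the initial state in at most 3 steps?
Yes

Path (0 steps): 0 steps (already at target)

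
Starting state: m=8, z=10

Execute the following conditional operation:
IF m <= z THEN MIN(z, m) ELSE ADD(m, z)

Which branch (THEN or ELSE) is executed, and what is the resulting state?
Branch: THEN, Final state: m=8, z=8

Evaluating condition: m <= z
m = 8, z = 10
Condition is True, so THEN branch executes
After MIN(z, m): m=8, z=8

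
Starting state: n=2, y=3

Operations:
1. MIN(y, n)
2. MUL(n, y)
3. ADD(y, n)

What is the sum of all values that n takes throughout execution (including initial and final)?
12

Values of n at each step:
Initial: n = 2
After step 1: n = 2
After step 2: n = 4
After step 3: n = 4
Sum = 2 + 2 + 4 + 4 = 12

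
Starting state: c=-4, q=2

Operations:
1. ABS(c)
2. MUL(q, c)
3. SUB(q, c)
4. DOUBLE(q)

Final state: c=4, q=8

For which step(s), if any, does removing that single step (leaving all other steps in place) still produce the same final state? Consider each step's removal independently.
None - removing any single step changes the final result

Testing removal of each single step:
Without step 1: final = c=-4, q=-8 (different)
Without step 2: final = c=4, q=-4 (different)
Without step 3: final = c=4, q=16 (different)
Without step 4: final = c=4, q=4 (different)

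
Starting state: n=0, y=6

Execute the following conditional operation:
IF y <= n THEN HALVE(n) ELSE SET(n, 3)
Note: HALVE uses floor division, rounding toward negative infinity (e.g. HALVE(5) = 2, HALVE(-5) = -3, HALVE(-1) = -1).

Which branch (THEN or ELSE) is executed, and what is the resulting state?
Branch: ELSE, Final state: n=3, y=6

Evaluating condition: y <= n
y = 6, n = 0
Condition is False, so ELSE branch executes
After SET(n, 3): n=3, y=6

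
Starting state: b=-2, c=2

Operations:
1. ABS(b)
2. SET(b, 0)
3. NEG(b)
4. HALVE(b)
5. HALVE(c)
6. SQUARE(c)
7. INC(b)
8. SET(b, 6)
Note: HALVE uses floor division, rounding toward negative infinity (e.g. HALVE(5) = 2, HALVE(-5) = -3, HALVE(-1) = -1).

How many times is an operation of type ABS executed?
1

Counting ABS operations:
Step 1: ABS(b) ← ABS
Total: 1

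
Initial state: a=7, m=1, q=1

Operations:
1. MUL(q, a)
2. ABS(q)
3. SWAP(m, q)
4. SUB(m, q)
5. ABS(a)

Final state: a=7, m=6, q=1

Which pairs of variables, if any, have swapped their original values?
None

Comparing initial and final values:
q: 1 → 1
m: 1 → 6
a: 7 → 7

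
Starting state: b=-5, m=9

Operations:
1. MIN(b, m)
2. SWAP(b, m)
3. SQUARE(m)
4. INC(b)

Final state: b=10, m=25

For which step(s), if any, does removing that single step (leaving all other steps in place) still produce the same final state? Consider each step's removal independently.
Step(s) 1

Testing removal of each single step:
Without step 1: final = b=10, m=25 (same)
Without step 2: final = b=-4, m=81 (different)
Without step 3: final = b=10, m=-5 (different)
Without step 4: final = b=9, m=25 (different)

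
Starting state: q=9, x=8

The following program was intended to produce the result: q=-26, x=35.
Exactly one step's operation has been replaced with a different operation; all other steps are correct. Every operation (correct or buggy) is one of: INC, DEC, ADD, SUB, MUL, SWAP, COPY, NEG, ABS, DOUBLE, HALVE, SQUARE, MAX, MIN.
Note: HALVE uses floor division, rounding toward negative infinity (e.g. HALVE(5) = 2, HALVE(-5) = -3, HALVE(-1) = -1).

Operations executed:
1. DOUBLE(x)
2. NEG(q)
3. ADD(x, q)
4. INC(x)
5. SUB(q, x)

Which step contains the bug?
Step 2

Trace with buggy code:
Initial: q=9, x=8
After step 1: q=9, x=16
After step 2: q=-9, x=16
After step 3: q=-9, x=7
After step 4: q=-9, x=8
After step 5: q=-17, x=8
Actual final q=-17, x=8 ≠ expected q=-26, x=35.
Step 2 is the only position where a single-operation replacement can produce the expected result.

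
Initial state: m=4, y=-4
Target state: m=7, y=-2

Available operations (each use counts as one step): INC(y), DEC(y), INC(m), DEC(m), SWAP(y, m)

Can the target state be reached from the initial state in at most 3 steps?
No

The target state cannot be reached within 3 steps.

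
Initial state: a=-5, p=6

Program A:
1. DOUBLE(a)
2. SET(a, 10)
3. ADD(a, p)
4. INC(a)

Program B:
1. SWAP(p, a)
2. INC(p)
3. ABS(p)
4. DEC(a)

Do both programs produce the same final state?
No

Program A final state: a=17, p=6
Program B final state: a=5, p=4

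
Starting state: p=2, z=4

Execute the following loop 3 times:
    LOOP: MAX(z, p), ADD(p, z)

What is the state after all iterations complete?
p=24, z=12

Iteration trace:
Start: p=2, z=4
After iteration 1: p=6, z=4
After iteration 2: p=12, z=6
After iteration 3: p=24, z=12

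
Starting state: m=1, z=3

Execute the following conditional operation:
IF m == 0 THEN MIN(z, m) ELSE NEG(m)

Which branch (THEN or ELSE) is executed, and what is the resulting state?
Branch: ELSE, Final state: m=-1, z=3

Evaluating condition: m == 0
m = 1
Condition is False, so ELSE branch executes
After NEG(m): m=-1, z=3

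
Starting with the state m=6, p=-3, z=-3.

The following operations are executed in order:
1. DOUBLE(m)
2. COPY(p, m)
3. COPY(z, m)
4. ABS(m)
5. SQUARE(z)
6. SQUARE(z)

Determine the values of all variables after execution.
{m: 12, p: 12, z: 20736}

Step-by-step execution:
Initial: m=6, p=-3, z=-3
After step 1 (DOUBLE(m)): m=12, p=-3, z=-3
After step 2 (COPY(p, m)): m=12, p=12, z=-3
After step 3 (COPY(z, m)): m=12, p=12, z=12
After step 4 (ABS(m)): m=12, p=12, z=12
After step 5 (SQUARE(z)): m=12, p=12, z=144
After step 6 (SQUARE(z)): m=12, p=12, z=20736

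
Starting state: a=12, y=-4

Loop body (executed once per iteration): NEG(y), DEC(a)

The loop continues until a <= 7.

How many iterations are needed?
5

Tracing iterations:
Initial: a=12, y=-4
After iteration 1: a=11, y=4
After iteration 2: a=10, y=-4
After iteration 3: a=9, y=4
After iteration 4: a=8, y=-4
After iteration 5: a=7, y=4
a <= 7 now holds, so the loop exits after 5 iterations.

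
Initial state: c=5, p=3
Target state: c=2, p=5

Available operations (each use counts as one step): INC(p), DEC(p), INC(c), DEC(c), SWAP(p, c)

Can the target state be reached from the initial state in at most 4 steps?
Yes

Path (2 steps): DEC(p) → SWAP(p, c)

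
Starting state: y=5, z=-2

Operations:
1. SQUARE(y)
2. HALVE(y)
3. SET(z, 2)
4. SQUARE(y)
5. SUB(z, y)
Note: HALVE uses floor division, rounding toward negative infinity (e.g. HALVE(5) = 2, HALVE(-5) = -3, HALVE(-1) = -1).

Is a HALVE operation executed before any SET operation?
Yes

First HALVE: step 2
First SET: step 3
Since 2 < 3, HALVE comes first.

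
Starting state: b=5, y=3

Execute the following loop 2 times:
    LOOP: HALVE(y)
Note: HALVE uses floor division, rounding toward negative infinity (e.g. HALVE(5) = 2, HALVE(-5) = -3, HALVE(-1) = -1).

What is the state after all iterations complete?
b=5, y=0

Iteration trace:
Start: b=5, y=3
After iteration 1: b=5, y=1
After iteration 2: b=5, y=0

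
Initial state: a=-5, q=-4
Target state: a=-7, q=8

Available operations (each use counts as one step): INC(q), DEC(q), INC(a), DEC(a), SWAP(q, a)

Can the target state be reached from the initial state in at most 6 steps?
No

The target state cannot be reached within 6 steps.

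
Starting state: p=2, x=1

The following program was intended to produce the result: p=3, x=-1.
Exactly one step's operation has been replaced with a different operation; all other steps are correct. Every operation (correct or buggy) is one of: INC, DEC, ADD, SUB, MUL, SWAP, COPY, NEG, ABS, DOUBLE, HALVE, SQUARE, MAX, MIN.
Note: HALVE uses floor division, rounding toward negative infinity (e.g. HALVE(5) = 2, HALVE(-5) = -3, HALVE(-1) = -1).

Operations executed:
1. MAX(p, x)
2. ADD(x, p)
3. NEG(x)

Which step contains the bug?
Step 2

Trace with buggy code:
Initial: p=2, x=1
After step 1: p=2, x=1
After step 2: p=2, x=3
After step 3: p=2, x=-3
Actual final p=2, x=-3 ≠ expected p=3, x=-1.
Step 2 is the only position where a single-operation replacement can produce the expected result.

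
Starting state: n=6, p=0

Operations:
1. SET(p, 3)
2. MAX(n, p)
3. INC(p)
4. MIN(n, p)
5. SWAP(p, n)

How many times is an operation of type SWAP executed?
1

Counting SWAP operations:
Step 5: SWAP(p, n) ← SWAP
Total: 1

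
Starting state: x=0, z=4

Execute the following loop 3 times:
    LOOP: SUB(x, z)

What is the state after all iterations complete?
x=-12, z=4

Iteration trace:
Start: x=0, z=4
After iteration 1: x=-4, z=4
After iteration 2: x=-8, z=4
After iteration 3: x=-12, z=4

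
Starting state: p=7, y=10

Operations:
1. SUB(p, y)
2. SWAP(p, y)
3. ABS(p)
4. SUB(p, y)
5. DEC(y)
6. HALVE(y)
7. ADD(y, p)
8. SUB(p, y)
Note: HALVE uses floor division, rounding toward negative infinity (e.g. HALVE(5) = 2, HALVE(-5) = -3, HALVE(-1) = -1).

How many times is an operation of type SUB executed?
3

Counting SUB operations:
Step 1: SUB(p, y) ← SUB
Step 4: SUB(p, y) ← SUB
Step 8: SUB(p, y) ← SUB
Total: 3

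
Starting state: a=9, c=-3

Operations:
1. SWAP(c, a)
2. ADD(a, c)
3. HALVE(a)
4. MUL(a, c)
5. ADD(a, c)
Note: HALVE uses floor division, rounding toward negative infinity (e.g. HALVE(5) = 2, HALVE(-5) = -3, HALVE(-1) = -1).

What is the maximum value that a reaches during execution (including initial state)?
36

Values of a at each step:
Initial: a = 9
After step 1: a = -3
After step 2: a = 6
After step 3: a = 3
After step 4: a = 27
After step 5: a = 36 ← maximum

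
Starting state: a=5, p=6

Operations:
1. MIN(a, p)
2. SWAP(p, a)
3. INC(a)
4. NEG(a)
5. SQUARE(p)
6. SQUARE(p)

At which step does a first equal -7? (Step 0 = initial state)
Step 4

Tracing a:
Initial: a = 5
After step 1: a = 5
After step 2: a = 6
After step 3: a = 7
After step 4: a = -7 ← first occurrence
After step 5: a = -7
After step 6: a = -7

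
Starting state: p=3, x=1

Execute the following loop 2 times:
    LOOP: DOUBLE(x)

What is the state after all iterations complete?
p=3, x=4

Iteration trace:
Start: p=3, x=1
After iteration 1: p=3, x=2
After iteration 2: p=3, x=4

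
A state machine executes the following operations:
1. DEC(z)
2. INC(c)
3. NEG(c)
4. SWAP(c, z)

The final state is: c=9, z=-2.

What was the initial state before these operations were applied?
c=1, z=10

Working backwards:
Final state: c=9, z=-2
Before step 4 (SWAP(c, z)): c=-2, z=9
Before step 3 (NEG(c)): c=2, z=9
Before step 2 (INC(c)): c=1, z=9
Before step 1 (DEC(z)): c=1, z=10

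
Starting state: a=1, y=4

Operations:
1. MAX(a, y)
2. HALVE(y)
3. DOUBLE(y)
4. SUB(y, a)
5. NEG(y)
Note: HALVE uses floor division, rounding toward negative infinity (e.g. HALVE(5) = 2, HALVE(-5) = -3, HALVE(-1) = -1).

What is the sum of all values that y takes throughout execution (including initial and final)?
14

Values of y at each step:
Initial: y = 4
After step 1: y = 4
After step 2: y = 2
After step 3: y = 4
After step 4: y = 0
After step 5: y = 0
Sum = 4 + 4 + 2 + 4 + 0 + 0 = 14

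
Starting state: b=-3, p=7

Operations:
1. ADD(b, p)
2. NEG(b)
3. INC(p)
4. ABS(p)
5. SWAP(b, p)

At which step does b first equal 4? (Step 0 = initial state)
Step 1

Tracing b:
Initial: b = -3
After step 1: b = 4 ← first occurrence
After step 2: b = -4
After step 3: b = -4
After step 4: b = -4
After step 5: b = 8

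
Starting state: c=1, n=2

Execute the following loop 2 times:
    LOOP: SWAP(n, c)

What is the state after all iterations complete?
c=1, n=2

Iteration trace:
Start: c=1, n=2
After iteration 1: c=2, n=1
After iteration 2: c=1, n=2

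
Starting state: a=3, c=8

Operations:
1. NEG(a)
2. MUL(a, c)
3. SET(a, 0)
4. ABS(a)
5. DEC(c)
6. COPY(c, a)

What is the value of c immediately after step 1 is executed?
c = 8

Tracing c through execution:
Initial: c = 8
After step 1 (NEG(a)): c = 8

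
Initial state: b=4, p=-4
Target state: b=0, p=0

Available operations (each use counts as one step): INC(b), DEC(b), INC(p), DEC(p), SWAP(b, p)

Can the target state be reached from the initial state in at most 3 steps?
No

The target state cannot be reached within 3 steps.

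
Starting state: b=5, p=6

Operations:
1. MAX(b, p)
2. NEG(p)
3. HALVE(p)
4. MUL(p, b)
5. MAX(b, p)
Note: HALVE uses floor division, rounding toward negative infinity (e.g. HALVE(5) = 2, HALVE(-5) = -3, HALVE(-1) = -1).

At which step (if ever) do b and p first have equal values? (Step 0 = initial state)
Step 1

b and p first become equal after step 1.

Comparing values at each step:
Initial: b=5, p=6
After step 1: b=6, p=6 ← equal!
After step 2: b=6, p=-6
After step 3: b=6, p=-3
After step 4: b=6, p=-18
After step 5: b=6, p=-18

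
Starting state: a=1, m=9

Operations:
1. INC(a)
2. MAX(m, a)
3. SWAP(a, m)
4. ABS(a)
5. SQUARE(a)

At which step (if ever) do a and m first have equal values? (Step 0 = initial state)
Never

a and m never become equal during execution.

Comparing values at each step:
Initial: a=1, m=9
After step 1: a=2, m=9
After step 2: a=2, m=9
After step 3: a=9, m=2
After step 4: a=9, m=2
After step 5: a=81, m=2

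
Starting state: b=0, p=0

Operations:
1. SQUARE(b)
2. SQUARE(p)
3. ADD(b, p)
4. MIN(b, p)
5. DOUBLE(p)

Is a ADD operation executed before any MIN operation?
Yes

First ADD: step 3
First MIN: step 4
Since 3 < 4, ADD comes first.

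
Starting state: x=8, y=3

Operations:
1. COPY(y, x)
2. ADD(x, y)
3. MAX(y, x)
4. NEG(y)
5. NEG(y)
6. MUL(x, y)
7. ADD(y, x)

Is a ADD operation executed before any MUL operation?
Yes

First ADD: step 2
First MUL: step 6
Since 2 < 6, ADD comes first.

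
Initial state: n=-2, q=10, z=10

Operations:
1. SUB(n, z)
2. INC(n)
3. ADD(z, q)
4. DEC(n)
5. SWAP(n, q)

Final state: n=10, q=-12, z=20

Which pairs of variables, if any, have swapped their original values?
None

Comparing initial and final values:
q: 10 → -12
n: -2 → 10
z: 10 → 20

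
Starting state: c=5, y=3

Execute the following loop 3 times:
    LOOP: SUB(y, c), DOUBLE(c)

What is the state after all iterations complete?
c=40, y=-32

Iteration trace:
Start: c=5, y=3
After iteration 1: c=10, y=-2
After iteration 2: c=20, y=-12
After iteration 3: c=40, y=-32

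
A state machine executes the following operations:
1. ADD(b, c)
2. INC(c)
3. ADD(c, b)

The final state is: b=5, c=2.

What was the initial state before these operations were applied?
b=9, c=-4

Working backwards:
Final state: b=5, c=2
Before step 3 (ADD(c, b)): b=5, c=-3
Before step 2 (INC(c)): b=5, c=-4
Before step 1 (ADD(b, c)): b=9, c=-4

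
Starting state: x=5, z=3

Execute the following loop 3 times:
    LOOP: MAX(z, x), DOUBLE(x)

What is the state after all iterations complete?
x=40, z=20

Iteration trace:
Start: x=5, z=3
After iteration 1: x=10, z=5
After iteration 2: x=20, z=10
After iteration 3: x=40, z=20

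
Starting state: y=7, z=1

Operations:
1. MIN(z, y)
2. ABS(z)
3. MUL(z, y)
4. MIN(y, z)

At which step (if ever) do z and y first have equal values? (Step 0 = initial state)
Step 3

z and y first become equal after step 3.

Comparing values at each step:
Initial: z=1, y=7
After step 1: z=1, y=7
After step 2: z=1, y=7
After step 3: z=7, y=7 ← equal!
After step 4: z=7, y=7 ← equal!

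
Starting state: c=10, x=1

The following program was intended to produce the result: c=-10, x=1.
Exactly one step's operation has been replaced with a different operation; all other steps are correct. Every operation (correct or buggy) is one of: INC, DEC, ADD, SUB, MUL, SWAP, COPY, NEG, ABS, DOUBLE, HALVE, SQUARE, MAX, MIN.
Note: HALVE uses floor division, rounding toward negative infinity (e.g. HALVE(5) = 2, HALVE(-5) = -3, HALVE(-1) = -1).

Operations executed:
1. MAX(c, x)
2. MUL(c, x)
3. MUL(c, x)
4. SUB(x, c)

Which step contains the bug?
Step 4

Trace with buggy code:
Initial: c=10, x=1
After step 1: c=10, x=1
After step 2: c=10, x=1
After step 3: c=10, x=1
After step 4: c=10, x=-9
Actual final c=10, x=-9 ≠ expected c=-10, x=1.
Step 4 is the only position where a single-operation replacement can produce the expected result.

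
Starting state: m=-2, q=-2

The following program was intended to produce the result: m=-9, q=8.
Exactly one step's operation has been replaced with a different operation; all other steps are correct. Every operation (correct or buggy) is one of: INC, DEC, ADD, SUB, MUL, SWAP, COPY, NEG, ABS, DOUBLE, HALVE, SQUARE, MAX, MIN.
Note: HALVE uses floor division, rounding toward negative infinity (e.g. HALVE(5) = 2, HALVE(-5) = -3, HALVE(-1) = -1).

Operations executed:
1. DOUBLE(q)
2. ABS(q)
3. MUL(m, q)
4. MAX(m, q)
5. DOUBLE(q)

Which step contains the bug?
Step 4

Trace with buggy code:
Initial: m=-2, q=-2
After step 1: m=-2, q=-4
After step 2: m=-2, q=4
After step 3: m=-8, q=4
After step 4: m=4, q=4
After step 5: m=4, q=8
Actual final m=4, q=8 ≠ expected m=-9, q=8.
Step 4 is the only position where a single-operation replacement can produce the expected result.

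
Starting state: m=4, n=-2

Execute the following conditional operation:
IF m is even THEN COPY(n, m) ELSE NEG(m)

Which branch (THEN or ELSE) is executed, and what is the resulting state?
Branch: THEN, Final state: m=4, n=4

Evaluating condition: m is even
Condition is True, so THEN branch executes
After COPY(n, m): m=4, n=4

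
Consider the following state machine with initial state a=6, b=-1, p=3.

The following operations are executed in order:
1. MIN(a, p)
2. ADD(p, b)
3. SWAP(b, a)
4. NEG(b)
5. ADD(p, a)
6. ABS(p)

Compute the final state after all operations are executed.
{a: -1, b: -3, p: 1}

Step-by-step execution:
Initial: a=6, b=-1, p=3
After step 1 (MIN(a, p)): a=3, b=-1, p=3
After step 2 (ADD(p, b)): a=3, b=-1, p=2
After step 3 (SWAP(b, a)): a=-1, b=3, p=2
After step 4 (NEG(b)): a=-1, b=-3, p=2
After step 5 (ADD(p, a)): a=-1, b=-3, p=1
After step 6 (ABS(p)): a=-1, b=-3, p=1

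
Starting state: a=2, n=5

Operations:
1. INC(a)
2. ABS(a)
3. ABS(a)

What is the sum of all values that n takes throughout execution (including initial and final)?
20

Values of n at each step:
Initial: n = 5
After step 1: n = 5
After step 2: n = 5
After step 3: n = 5
Sum = 5 + 5 + 5 + 5 = 20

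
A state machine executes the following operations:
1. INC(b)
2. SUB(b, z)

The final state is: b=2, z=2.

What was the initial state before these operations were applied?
b=3, z=2

Working backwards:
Final state: b=2, z=2
Before step 2 (SUB(b, z)): b=4, z=2
Before step 1 (INC(b)): b=3, z=2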